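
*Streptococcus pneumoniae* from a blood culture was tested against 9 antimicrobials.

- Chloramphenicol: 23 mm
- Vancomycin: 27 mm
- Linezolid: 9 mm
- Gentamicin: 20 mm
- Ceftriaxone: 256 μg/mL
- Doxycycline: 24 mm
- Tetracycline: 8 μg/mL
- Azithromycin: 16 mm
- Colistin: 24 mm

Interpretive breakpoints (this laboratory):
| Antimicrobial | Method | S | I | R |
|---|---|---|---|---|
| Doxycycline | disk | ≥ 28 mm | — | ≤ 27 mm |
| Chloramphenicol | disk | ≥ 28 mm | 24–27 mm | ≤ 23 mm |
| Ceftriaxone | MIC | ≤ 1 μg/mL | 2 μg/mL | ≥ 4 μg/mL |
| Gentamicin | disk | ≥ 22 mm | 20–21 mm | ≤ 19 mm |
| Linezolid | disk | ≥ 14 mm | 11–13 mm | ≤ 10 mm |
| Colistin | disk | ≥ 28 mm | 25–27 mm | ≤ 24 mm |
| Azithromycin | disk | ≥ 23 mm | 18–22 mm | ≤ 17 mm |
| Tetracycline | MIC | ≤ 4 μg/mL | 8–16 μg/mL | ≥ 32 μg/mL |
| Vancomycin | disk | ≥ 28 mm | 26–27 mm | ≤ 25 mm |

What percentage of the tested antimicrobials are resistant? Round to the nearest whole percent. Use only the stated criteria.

Chloramphenicol 23 mm: ≤ 23 mm → resistant
Vancomycin (27 mm) in 26–27 mm — Intermediate
Linezolid (9 mm) ≤ 10 mm → R
Gentamicin: 20 mm is in 20–21 mm ⇒ I
Ceftriaxone (256 μg/mL) ≥ 4 μg/mL ⇒ R
Doxycycline: 24 mm is ≤ 27 mm ⇒ resistant
Tetracycline 8 μg/mL: in 8–16 μg/mL → Intermediate
Azithromycin: 16 mm is ≤ 17 mm — R
Colistin 24 mm: ≤ 24 mm — resistant
Resistant: 6/9

67%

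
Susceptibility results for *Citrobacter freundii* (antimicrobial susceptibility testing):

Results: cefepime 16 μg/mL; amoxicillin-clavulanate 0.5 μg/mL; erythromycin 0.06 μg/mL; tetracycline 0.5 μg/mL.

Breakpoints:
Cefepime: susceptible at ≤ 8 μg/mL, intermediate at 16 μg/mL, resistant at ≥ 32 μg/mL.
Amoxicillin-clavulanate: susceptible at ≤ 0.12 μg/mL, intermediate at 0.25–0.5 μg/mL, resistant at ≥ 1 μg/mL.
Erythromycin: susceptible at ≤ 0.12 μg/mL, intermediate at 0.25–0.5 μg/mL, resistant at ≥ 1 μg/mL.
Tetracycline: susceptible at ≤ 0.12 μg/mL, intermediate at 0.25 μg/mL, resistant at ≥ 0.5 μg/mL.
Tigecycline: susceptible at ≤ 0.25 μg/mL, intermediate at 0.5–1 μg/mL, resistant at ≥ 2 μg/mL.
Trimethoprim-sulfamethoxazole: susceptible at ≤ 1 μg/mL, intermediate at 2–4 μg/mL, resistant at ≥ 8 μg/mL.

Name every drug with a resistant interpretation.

Cefepime (16 μg/mL) = 16 μg/mL — Intermediate
Amoxicillin-clavulanate (0.5 μg/mL) in 0.25–0.5 μg/mL → I
Erythromycin 0.06 μg/mL: ≤ 0.12 μg/mL ⇒ Susceptible
Tetracycline (0.5 μg/mL) ≥ 0.5 μg/mL ⇒ R

tetracycline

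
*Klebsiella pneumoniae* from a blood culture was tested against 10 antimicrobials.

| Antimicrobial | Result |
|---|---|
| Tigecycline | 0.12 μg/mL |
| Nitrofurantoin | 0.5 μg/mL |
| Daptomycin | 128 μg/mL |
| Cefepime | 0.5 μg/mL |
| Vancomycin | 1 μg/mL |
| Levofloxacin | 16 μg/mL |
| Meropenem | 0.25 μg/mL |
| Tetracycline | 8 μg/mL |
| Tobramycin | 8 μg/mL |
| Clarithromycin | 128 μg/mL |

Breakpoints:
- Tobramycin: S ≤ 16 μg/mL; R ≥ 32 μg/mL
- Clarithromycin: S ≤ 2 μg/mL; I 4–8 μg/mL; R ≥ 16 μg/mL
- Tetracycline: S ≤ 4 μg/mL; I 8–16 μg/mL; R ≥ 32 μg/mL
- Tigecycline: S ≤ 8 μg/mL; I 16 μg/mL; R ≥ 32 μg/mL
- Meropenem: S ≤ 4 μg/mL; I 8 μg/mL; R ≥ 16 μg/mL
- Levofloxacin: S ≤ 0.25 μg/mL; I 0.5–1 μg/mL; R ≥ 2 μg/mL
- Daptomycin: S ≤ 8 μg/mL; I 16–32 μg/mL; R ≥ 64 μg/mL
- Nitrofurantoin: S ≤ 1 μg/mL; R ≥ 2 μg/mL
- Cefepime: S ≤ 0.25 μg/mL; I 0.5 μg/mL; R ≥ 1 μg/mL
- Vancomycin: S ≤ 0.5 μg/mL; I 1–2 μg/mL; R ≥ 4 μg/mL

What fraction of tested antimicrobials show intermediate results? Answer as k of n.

3 of 10

Tigecycline: 0.12 μg/mL is ≤ 8 μg/mL — S
Nitrofurantoin (0.5 μg/mL) ≤ 1 μg/mL — Susceptible
Daptomycin: 128 μg/mL is ≥ 64 μg/mL ⇒ R
Cefepime 0.5 μg/mL: = 0.5 μg/mL → I
Vancomycin 1 μg/mL: in 1–2 μg/mL ⇒ Intermediate
Levofloxacin 16 μg/mL: ≥ 2 μg/mL ⇒ R
Meropenem 0.25 μg/mL: ≤ 4 μg/mL → susceptible
Tetracycline 8 μg/mL: in 8–16 μg/mL — Intermediate
Tobramycin: 8 μg/mL is ≤ 16 μg/mL ⇒ Susceptible
Clarithromycin: 128 μg/mL is ≥ 16 μg/mL ⇒ R
Intermediate: 3/10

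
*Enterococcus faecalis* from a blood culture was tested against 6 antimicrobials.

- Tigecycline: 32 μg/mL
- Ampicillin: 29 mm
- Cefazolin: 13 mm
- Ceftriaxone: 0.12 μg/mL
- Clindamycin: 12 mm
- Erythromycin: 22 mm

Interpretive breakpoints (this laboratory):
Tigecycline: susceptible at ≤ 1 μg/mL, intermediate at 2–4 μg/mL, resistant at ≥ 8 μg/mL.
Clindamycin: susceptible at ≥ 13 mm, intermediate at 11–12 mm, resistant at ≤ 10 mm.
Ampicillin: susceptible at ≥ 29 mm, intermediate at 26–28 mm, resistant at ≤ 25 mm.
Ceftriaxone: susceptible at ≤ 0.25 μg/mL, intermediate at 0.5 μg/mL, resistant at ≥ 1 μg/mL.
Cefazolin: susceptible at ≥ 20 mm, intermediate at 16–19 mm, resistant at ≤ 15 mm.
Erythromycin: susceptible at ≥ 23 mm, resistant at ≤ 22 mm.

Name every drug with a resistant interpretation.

tigecycline, cefazolin, erythromycin

Tigecycline 32 μg/mL: ≥ 8 μg/mL — resistant
Ampicillin (29 mm) ≥ 29 mm — S
Cefazolin: 13 mm is ≤ 15 mm → Resistant
Ceftriaxone (0.12 μg/mL) ≤ 0.25 μg/mL → S
Clindamycin 12 mm: in 11–12 mm — I
Erythromycin 22 mm: ≤ 22 mm ⇒ Resistant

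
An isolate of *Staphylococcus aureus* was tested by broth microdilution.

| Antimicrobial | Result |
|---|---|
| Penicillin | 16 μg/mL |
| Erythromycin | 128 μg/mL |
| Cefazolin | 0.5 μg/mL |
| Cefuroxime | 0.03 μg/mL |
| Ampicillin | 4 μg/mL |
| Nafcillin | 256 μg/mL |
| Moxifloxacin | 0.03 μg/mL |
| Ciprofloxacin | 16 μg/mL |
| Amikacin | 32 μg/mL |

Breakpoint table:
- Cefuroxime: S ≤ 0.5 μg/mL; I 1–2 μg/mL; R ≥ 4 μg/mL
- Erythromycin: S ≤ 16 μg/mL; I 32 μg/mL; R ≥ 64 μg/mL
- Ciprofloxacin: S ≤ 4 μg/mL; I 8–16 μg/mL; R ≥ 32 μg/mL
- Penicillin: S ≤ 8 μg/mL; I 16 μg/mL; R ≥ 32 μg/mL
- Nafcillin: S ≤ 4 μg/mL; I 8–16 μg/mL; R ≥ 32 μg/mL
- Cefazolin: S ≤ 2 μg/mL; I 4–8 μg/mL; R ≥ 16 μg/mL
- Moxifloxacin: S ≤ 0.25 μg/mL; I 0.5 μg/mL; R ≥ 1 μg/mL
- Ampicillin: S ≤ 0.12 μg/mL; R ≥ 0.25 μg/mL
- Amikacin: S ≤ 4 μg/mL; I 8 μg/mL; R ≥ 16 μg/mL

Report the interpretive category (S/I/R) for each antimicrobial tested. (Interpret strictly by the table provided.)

Penicillin (16 μg/mL) = 16 μg/mL → I
Erythromycin 128 μg/mL: ≥ 64 μg/mL ⇒ R
Cefazolin (0.5 μg/mL) ≤ 2 μg/mL → Susceptible
Cefuroxime 0.03 μg/mL: ≤ 0.5 μg/mL — S
Ampicillin (4 μg/mL) ≥ 0.25 μg/mL ⇒ R
Nafcillin 256 μg/mL: ≥ 32 μg/mL → Resistant
Moxifloxacin (0.03 μg/mL) ≤ 0.25 μg/mL — susceptible
Ciprofloxacin: 16 μg/mL is in 8–16 μg/mL → intermediate
Amikacin 32 μg/mL: ≥ 16 μg/mL ⇒ resistant

I, R, S, S, R, R, S, I, R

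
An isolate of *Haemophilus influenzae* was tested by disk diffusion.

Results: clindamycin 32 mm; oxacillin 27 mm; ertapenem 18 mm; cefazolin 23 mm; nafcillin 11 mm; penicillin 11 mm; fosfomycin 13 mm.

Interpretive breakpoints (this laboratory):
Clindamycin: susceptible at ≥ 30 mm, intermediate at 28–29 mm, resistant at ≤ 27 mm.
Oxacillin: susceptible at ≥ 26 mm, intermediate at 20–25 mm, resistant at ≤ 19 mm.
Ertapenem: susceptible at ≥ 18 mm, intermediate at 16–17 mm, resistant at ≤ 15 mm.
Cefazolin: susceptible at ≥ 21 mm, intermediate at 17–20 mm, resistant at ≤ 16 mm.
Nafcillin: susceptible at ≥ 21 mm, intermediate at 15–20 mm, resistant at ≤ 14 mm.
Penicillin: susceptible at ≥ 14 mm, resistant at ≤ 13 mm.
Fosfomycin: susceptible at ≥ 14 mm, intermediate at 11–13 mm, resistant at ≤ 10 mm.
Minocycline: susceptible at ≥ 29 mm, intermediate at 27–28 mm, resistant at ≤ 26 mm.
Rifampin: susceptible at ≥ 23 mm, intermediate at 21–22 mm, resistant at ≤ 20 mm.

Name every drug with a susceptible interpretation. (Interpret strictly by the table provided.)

clindamycin, oxacillin, ertapenem, cefazolin

Clindamycin: 32 mm is ≥ 30 mm — S
Oxacillin (27 mm) ≥ 26 mm — Susceptible
Ertapenem (18 mm) ≥ 18 mm — Susceptible
Cefazolin 23 mm: ≥ 21 mm → Susceptible
Nafcillin (11 mm) ≤ 14 mm — R
Penicillin 11 mm: ≤ 13 mm → Resistant
Fosfomycin 13 mm: in 11–13 mm → intermediate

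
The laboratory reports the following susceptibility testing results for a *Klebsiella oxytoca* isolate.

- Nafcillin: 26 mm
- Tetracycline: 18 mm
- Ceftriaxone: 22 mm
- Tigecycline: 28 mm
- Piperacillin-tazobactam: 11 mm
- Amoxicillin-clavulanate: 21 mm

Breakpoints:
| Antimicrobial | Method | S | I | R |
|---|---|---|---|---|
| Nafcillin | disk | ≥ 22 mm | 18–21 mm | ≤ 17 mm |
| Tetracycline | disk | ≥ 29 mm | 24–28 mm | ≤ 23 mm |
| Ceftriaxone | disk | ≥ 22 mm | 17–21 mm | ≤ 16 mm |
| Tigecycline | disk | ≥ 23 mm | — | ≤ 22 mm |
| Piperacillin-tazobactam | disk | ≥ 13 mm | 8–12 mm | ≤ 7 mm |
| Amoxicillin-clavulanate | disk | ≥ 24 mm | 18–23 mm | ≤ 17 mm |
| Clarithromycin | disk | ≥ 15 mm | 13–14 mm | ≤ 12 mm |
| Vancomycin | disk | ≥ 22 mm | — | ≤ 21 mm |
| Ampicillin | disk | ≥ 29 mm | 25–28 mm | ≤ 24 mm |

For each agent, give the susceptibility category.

S, R, S, S, I, I

Nafcillin: 26 mm is ≥ 22 mm ⇒ Susceptible
Tetracycline: 18 mm is ≤ 23 mm → Resistant
Ceftriaxone: 22 mm is ≥ 22 mm → susceptible
Tigecycline (28 mm) ≥ 23 mm → susceptible
Piperacillin-tazobactam 11 mm: in 8–12 mm → intermediate
Amoxicillin-clavulanate (21 mm) in 18–23 mm → I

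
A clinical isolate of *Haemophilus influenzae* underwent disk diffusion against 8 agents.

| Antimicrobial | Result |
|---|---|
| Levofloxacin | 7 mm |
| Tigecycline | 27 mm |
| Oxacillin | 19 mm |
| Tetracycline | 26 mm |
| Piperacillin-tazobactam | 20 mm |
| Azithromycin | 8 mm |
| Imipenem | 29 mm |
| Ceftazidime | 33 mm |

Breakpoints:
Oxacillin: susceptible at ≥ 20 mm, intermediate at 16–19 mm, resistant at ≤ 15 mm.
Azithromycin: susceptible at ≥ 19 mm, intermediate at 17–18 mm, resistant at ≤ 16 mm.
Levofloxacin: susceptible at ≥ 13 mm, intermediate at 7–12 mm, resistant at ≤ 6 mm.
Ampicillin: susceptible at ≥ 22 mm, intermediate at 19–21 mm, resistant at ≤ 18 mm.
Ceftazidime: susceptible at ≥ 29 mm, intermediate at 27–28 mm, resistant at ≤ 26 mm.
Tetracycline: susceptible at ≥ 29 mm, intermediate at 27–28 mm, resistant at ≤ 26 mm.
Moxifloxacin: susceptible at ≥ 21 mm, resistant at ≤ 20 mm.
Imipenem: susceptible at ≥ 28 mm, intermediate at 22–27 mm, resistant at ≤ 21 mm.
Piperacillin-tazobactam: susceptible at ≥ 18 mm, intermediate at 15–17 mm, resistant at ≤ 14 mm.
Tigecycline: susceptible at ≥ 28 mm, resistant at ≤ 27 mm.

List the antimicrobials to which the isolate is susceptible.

Levofloxacin 7 mm: in 7–12 mm — Intermediate
Tigecycline: 27 mm is ≤ 27 mm ⇒ Resistant
Oxacillin: 19 mm is in 16–19 mm ⇒ I
Tetracycline 26 mm: ≤ 26 mm ⇒ R
Piperacillin-tazobactam 20 mm: ≥ 18 mm ⇒ S
Azithromycin 8 mm: ≤ 16 mm → resistant
Imipenem (29 mm) ≥ 28 mm → susceptible
Ceftazidime 33 mm: ≥ 29 mm ⇒ Susceptible

piperacillin-tazobactam, imipenem, ceftazidime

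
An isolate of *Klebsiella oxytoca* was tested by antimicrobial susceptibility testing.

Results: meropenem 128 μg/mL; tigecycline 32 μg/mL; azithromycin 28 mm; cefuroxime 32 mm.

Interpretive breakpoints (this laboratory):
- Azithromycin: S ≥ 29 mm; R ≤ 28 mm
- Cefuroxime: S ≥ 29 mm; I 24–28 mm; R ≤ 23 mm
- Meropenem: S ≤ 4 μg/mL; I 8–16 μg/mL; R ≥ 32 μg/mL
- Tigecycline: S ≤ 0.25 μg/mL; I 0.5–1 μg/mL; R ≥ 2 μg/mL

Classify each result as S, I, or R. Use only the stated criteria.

Meropenem 128 μg/mL: ≥ 32 μg/mL ⇒ resistant
Tigecycline 32 μg/mL: ≥ 2 μg/mL ⇒ R
Azithromycin 28 mm: ≤ 28 mm ⇒ Resistant
Cefuroxime: 32 mm is ≥ 29 mm ⇒ S

R, R, R, S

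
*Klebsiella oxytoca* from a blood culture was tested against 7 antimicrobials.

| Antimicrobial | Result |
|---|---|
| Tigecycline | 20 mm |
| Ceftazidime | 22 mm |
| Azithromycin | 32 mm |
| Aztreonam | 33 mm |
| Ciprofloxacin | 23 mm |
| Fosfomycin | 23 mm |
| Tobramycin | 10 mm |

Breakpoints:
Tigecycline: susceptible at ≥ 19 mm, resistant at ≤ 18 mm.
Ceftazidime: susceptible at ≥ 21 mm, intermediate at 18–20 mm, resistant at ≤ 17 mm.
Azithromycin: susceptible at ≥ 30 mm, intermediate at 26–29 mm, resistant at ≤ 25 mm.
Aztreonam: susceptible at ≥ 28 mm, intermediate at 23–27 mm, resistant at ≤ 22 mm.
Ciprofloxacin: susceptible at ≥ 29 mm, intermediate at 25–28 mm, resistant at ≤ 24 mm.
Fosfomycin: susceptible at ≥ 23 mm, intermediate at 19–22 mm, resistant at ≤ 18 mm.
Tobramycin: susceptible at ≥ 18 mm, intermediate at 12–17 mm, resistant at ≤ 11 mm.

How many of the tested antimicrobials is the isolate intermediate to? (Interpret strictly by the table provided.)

Tigecycline: 20 mm is ≥ 19 mm ⇒ S
Ceftazidime: 22 mm is ≥ 21 mm — S
Azithromycin: 32 mm is ≥ 30 mm ⇒ S
Aztreonam: 33 mm is ≥ 28 mm ⇒ susceptible
Ciprofloxacin (23 mm) ≤ 24 mm — Resistant
Fosfomycin (23 mm) ≥ 23 mm ⇒ S
Tobramycin 10 mm: ≤ 11 mm ⇒ resistant
Intermediate: 0

0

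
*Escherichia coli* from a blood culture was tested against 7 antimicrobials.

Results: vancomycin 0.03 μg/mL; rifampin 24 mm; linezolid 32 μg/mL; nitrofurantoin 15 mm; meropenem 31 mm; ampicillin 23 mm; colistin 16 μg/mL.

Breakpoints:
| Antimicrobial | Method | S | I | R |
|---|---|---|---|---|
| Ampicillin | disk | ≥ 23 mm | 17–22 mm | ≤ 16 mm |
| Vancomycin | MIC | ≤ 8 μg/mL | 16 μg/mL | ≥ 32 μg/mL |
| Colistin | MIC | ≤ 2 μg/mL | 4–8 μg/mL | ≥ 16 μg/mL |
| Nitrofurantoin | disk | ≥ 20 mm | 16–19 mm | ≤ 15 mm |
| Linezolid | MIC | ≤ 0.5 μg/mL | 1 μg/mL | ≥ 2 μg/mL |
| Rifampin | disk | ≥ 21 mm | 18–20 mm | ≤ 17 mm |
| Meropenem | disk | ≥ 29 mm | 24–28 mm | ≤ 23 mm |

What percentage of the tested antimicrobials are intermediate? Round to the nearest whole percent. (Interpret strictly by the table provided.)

0%

Vancomycin (0.03 μg/mL) ≤ 8 μg/mL — susceptible
Rifampin: 24 mm is ≥ 21 mm → S
Linezolid (32 μg/mL) ≥ 2 μg/mL → Resistant
Nitrofurantoin: 15 mm is ≤ 15 mm ⇒ Resistant
Meropenem (31 mm) ≥ 29 mm ⇒ Susceptible
Ampicillin (23 mm) ≥ 23 mm → S
Colistin: 16 μg/mL is ≥ 16 μg/mL ⇒ R
Intermediate: 0/7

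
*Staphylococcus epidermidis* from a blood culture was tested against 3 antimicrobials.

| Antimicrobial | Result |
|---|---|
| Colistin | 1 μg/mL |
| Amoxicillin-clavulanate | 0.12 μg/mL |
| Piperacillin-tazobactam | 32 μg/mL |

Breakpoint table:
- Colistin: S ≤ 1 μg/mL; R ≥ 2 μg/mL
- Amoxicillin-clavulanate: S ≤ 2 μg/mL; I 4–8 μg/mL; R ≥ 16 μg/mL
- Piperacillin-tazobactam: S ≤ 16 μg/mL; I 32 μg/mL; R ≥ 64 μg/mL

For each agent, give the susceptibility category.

S, S, I

Colistin (1 μg/mL) ≤ 1 μg/mL — Susceptible
Amoxicillin-clavulanate 0.12 μg/mL: ≤ 2 μg/mL ⇒ Susceptible
Piperacillin-tazobactam (32 μg/mL) = 32 μg/mL → I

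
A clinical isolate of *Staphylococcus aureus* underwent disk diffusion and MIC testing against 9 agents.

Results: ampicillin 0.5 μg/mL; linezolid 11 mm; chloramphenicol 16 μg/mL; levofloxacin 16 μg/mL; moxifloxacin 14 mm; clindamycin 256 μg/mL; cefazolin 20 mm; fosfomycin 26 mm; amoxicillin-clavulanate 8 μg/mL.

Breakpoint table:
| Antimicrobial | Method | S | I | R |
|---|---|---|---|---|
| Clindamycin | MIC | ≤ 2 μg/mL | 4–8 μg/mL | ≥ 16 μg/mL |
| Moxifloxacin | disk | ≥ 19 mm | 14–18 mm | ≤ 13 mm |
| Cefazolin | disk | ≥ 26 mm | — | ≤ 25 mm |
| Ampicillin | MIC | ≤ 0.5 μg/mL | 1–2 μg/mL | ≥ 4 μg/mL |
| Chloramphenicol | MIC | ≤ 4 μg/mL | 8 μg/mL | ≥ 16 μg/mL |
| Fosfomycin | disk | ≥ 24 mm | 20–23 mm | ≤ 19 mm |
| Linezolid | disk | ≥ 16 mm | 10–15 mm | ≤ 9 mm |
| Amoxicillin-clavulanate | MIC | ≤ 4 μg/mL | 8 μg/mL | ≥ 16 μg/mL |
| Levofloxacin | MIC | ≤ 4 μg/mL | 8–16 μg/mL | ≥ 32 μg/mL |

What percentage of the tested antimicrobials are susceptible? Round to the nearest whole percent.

Ampicillin (0.5 μg/mL) ≤ 0.5 μg/mL ⇒ Susceptible
Linezolid: 11 mm is in 10–15 mm → I
Chloramphenicol: 16 μg/mL is ≥ 16 μg/mL → R
Levofloxacin (16 μg/mL) in 8–16 μg/mL — intermediate
Moxifloxacin (14 mm) in 14–18 mm — intermediate
Clindamycin 256 μg/mL: ≥ 16 μg/mL ⇒ resistant
Cefazolin: 20 mm is ≤ 25 mm — R
Fosfomycin: 26 mm is ≥ 24 mm → susceptible
Amoxicillin-clavulanate 8 μg/mL: = 8 μg/mL ⇒ Intermediate
Susceptible: 2/9

22%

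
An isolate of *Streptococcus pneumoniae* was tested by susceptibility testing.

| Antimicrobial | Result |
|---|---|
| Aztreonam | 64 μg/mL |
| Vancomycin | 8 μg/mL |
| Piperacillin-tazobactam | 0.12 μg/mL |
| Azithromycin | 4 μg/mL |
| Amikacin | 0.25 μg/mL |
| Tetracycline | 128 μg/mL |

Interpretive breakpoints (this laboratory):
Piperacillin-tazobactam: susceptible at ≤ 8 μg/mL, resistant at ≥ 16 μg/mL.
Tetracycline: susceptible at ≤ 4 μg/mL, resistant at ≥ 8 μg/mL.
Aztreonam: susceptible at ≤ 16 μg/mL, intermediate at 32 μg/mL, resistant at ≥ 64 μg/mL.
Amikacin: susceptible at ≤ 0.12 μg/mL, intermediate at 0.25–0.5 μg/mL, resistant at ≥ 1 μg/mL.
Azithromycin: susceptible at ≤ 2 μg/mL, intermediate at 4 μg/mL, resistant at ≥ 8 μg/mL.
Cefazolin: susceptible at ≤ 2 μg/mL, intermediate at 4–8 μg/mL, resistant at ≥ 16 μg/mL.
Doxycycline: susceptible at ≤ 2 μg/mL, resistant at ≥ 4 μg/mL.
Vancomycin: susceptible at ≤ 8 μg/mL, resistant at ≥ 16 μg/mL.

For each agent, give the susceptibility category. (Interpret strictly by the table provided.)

Aztreonam: 64 μg/mL is ≥ 64 μg/mL → resistant
Vancomycin: 8 μg/mL is ≤ 8 μg/mL ⇒ Susceptible
Piperacillin-tazobactam: 0.12 μg/mL is ≤ 8 μg/mL — Susceptible
Azithromycin 4 μg/mL: = 4 μg/mL ⇒ I
Amikacin: 0.25 μg/mL is in 0.25–0.5 μg/mL → I
Tetracycline 128 μg/mL: ≥ 8 μg/mL — R

R, S, S, I, I, R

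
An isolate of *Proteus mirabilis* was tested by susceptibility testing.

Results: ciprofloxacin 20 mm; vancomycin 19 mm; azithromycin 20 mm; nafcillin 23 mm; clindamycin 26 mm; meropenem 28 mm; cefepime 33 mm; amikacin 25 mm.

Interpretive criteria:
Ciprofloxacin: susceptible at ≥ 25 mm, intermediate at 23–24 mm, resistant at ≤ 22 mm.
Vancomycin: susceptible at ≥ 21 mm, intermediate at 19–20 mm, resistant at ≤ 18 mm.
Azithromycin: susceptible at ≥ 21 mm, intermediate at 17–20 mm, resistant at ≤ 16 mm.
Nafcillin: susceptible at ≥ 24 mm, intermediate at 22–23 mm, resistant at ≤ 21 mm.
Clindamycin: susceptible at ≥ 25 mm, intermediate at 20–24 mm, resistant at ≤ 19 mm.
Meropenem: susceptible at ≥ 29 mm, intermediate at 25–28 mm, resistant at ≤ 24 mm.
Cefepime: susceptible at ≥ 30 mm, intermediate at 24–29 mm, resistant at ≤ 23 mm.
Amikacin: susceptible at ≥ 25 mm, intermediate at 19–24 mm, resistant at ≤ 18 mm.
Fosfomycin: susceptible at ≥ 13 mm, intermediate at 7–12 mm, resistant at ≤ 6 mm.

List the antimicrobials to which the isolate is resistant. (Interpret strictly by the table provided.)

Ciprofloxacin 20 mm: ≤ 22 mm → Resistant
Vancomycin 19 mm: in 19–20 mm ⇒ I
Azithromycin (20 mm) in 17–20 mm ⇒ I
Nafcillin: 23 mm is in 22–23 mm ⇒ intermediate
Clindamycin: 26 mm is ≥ 25 mm — susceptible
Meropenem: 28 mm is in 25–28 mm — I
Cefepime 33 mm: ≥ 30 mm → S
Amikacin (25 mm) ≥ 25 mm — Susceptible

ciprofloxacin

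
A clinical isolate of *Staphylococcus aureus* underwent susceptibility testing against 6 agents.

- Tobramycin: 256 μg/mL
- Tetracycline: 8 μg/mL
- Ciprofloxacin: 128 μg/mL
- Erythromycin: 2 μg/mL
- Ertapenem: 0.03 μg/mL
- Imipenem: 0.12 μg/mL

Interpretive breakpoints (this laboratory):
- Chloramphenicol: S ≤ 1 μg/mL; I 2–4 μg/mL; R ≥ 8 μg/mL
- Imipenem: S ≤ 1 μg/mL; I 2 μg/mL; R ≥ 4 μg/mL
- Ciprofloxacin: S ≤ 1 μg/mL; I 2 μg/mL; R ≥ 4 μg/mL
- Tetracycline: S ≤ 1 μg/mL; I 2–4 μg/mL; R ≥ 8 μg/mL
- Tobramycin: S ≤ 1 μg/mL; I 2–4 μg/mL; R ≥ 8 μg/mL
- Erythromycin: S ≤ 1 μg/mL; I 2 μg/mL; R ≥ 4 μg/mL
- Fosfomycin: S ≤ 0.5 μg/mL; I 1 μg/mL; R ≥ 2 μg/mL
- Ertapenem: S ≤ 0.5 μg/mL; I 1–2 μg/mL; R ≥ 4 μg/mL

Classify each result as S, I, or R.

R, R, R, I, S, S

Tobramycin: 256 μg/mL is ≥ 8 μg/mL — resistant
Tetracycline: 8 μg/mL is ≥ 8 μg/mL → R
Ciprofloxacin 128 μg/mL: ≥ 4 μg/mL — Resistant
Erythromycin: 2 μg/mL is = 2 μg/mL → Intermediate
Ertapenem 0.03 μg/mL: ≤ 0.5 μg/mL → Susceptible
Imipenem: 0.12 μg/mL is ≤ 1 μg/mL — susceptible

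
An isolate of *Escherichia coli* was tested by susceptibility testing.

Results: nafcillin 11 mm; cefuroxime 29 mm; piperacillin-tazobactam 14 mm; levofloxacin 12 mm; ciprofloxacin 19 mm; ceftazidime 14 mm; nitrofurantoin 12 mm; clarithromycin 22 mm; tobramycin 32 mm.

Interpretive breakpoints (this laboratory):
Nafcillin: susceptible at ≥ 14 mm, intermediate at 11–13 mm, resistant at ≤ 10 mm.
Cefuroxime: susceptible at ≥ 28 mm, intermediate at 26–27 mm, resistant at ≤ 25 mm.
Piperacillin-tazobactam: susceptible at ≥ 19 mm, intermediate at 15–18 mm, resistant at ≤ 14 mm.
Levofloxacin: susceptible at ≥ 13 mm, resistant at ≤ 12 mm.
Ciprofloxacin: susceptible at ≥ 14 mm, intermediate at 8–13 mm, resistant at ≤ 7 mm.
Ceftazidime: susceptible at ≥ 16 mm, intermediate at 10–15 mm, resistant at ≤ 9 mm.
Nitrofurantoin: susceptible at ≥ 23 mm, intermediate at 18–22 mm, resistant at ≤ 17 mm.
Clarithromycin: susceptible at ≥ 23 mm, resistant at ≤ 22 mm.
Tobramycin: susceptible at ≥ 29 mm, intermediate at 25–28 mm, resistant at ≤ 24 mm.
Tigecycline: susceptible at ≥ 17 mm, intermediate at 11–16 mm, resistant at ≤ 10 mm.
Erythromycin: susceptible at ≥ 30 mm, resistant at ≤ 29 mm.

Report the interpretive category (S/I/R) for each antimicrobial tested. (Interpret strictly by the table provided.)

Nafcillin (11 mm) in 11–13 mm → Intermediate
Cefuroxime (29 mm) ≥ 28 mm ⇒ susceptible
Piperacillin-tazobactam 14 mm: ≤ 14 mm ⇒ Resistant
Levofloxacin 12 mm: ≤ 12 mm ⇒ R
Ciprofloxacin (19 mm) ≥ 14 mm ⇒ susceptible
Ceftazidime (14 mm) in 10–15 mm ⇒ intermediate
Nitrofurantoin (12 mm) ≤ 17 mm ⇒ resistant
Clarithromycin 22 mm: ≤ 22 mm → R
Tobramycin: 32 mm is ≥ 29 mm ⇒ susceptible

I, S, R, R, S, I, R, R, S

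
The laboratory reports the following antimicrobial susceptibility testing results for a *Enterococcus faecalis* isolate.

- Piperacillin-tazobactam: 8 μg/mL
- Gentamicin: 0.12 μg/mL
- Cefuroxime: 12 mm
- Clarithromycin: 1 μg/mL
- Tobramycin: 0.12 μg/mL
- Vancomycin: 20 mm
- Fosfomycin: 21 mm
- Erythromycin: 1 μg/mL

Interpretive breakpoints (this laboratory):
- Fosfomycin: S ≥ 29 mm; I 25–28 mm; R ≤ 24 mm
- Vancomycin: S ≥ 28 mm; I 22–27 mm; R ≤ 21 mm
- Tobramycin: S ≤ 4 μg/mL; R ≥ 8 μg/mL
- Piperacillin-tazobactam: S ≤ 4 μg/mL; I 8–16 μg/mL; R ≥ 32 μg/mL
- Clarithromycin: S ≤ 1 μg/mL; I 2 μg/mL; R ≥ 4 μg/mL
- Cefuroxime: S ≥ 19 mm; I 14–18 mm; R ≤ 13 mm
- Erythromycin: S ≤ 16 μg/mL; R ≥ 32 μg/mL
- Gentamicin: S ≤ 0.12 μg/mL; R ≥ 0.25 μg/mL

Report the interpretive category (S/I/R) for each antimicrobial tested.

Piperacillin-tazobactam: 8 μg/mL is in 8–16 μg/mL → Intermediate
Gentamicin: 0.12 μg/mL is ≤ 0.12 μg/mL → Susceptible
Cefuroxime (12 mm) ≤ 13 mm ⇒ Resistant
Clarithromycin 1 μg/mL: ≤ 1 μg/mL ⇒ susceptible
Tobramycin 0.12 μg/mL: ≤ 4 μg/mL ⇒ susceptible
Vancomycin: 20 mm is ≤ 21 mm ⇒ Resistant
Fosfomycin (21 mm) ≤ 24 mm → Resistant
Erythromycin (1 μg/mL) ≤ 16 μg/mL — S

I, S, R, S, S, R, R, S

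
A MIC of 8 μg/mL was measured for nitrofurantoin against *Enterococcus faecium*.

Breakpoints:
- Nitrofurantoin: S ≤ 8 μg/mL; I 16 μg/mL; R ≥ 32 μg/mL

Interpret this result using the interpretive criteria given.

S

Nitrofurantoin (8 μg/mL) ≤ 8 μg/mL — S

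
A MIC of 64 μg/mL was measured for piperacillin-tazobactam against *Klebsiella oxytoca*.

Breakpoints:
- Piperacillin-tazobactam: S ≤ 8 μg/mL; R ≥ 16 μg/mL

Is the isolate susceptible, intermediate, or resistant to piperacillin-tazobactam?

Resistant

Piperacillin-tazobactam: 64 μg/mL is ≥ 16 μg/mL → resistant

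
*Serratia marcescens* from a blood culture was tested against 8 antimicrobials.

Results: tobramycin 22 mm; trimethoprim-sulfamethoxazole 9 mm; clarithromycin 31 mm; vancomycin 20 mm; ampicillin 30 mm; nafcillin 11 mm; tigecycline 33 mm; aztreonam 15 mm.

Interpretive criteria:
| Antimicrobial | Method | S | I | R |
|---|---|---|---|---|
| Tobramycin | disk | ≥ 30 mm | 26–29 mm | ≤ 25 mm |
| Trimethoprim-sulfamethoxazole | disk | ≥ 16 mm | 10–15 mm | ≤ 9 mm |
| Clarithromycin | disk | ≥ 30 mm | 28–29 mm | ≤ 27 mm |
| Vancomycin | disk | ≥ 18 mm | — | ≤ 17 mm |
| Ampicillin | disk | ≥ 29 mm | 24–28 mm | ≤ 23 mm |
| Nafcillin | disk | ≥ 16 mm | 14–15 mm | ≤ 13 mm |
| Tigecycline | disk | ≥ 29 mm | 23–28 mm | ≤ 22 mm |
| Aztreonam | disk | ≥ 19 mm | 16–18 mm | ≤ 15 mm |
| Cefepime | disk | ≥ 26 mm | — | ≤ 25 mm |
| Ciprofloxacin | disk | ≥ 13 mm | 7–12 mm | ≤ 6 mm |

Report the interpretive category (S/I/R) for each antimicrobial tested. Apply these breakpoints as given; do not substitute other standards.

R, R, S, S, S, R, S, R

Tobramycin: 22 mm is ≤ 25 mm — resistant
Trimethoprim-sulfamethoxazole: 9 mm is ≤ 9 mm → R
Clarithromycin: 31 mm is ≥ 30 mm → Susceptible
Vancomycin: 20 mm is ≥ 18 mm — susceptible
Ampicillin: 30 mm is ≥ 29 mm — Susceptible
Nafcillin 11 mm: ≤ 13 mm — Resistant
Tigecycline (33 mm) ≥ 29 mm ⇒ Susceptible
Aztreonam (15 mm) ≤ 15 mm → R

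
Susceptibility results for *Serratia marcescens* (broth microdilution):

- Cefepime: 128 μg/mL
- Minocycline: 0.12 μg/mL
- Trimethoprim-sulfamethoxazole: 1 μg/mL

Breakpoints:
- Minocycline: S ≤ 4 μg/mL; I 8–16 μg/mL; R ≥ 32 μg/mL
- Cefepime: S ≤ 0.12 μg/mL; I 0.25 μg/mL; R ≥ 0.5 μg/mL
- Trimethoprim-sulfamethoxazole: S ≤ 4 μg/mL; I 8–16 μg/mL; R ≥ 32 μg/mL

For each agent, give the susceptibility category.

Cefepime 128 μg/mL: ≥ 0.5 μg/mL — resistant
Minocycline: 0.12 μg/mL is ≤ 4 μg/mL — S
Trimethoprim-sulfamethoxazole: 1 μg/mL is ≤ 4 μg/mL — S

R, S, S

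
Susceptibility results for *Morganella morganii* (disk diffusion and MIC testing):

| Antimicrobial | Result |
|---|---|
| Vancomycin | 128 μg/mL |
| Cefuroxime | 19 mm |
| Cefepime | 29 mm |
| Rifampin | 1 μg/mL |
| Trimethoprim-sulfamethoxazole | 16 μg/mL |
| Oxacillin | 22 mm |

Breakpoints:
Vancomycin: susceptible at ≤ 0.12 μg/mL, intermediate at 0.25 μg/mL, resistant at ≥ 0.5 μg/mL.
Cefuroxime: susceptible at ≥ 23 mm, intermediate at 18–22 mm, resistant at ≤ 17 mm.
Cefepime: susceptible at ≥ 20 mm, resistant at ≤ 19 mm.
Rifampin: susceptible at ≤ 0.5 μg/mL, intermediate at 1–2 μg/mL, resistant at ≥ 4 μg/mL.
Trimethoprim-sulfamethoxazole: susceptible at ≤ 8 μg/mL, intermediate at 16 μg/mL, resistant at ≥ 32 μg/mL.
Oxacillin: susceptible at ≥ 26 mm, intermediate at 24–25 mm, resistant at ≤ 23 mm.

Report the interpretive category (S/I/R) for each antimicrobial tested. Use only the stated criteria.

R, I, S, I, I, R

Vancomycin 128 μg/mL: ≥ 0.5 μg/mL ⇒ R
Cefuroxime: 19 mm is in 18–22 mm ⇒ Intermediate
Cefepime: 29 mm is ≥ 20 mm → Susceptible
Rifampin: 1 μg/mL is in 1–2 μg/mL — Intermediate
Trimethoprim-sulfamethoxazole 16 μg/mL: = 16 μg/mL → intermediate
Oxacillin (22 mm) ≤ 23 mm → Resistant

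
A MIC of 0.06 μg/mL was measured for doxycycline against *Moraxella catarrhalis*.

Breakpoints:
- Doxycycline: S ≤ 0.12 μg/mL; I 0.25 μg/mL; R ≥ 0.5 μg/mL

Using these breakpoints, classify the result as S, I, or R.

Susceptible

Doxycycline 0.06 μg/mL: ≤ 0.12 μg/mL — S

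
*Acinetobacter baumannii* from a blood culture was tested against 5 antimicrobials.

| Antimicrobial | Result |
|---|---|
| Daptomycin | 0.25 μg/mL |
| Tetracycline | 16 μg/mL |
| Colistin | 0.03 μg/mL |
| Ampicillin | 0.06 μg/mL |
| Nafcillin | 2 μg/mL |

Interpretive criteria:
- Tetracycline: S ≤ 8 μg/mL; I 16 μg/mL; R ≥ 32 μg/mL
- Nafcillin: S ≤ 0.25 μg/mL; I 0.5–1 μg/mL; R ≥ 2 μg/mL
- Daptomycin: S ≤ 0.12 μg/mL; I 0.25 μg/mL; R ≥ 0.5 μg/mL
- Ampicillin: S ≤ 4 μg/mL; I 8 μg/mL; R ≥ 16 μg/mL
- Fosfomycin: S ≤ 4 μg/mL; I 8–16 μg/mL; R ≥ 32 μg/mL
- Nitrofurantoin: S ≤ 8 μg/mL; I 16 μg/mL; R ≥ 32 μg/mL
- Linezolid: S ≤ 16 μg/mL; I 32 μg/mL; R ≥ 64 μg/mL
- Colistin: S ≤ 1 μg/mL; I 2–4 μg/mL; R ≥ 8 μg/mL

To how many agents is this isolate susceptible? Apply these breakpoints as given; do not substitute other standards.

Daptomycin: 0.25 μg/mL is = 0.25 μg/mL ⇒ I
Tetracycline (16 μg/mL) = 16 μg/mL — intermediate
Colistin: 0.03 μg/mL is ≤ 1 μg/mL → susceptible
Ampicillin 0.06 μg/mL: ≤ 4 μg/mL — S
Nafcillin 2 μg/mL: ≥ 2 μg/mL → R
Susceptible: 2

2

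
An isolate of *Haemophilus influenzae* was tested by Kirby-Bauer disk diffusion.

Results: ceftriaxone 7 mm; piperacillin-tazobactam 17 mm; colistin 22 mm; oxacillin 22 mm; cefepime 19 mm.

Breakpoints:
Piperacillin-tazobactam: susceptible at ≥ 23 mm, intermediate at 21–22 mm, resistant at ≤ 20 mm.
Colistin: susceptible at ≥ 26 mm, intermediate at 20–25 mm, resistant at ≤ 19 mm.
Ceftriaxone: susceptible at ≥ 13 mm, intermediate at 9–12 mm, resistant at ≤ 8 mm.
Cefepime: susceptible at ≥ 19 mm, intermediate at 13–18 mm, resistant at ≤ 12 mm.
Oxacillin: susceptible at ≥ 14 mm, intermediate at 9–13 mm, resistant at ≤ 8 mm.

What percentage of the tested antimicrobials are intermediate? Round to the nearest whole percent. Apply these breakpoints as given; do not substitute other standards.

Ceftriaxone 7 mm: ≤ 8 mm → resistant
Piperacillin-tazobactam (17 mm) ≤ 20 mm → resistant
Colistin (22 mm) in 20–25 mm → I
Oxacillin 22 mm: ≥ 14 mm — Susceptible
Cefepime 19 mm: ≥ 19 mm ⇒ S
Intermediate: 1/5

20%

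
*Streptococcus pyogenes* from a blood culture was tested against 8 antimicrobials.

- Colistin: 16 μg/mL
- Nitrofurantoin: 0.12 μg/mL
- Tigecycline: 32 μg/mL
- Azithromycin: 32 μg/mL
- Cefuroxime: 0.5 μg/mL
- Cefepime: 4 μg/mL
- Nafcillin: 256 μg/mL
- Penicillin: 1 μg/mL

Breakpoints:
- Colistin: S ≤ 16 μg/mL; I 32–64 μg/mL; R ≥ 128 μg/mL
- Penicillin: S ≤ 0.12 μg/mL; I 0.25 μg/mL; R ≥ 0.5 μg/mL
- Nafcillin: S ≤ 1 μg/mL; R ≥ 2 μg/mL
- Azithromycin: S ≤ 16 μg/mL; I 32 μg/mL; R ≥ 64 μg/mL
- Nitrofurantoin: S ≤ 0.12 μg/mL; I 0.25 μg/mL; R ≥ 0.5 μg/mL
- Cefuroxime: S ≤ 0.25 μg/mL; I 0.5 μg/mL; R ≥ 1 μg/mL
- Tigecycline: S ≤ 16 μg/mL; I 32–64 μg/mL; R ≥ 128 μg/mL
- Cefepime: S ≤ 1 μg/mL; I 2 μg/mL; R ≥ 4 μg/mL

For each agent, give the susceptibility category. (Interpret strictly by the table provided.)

Colistin: 16 μg/mL is ≤ 16 μg/mL → susceptible
Nitrofurantoin 0.12 μg/mL: ≤ 0.12 μg/mL → susceptible
Tigecycline 32 μg/mL: in 32–64 μg/mL ⇒ intermediate
Azithromycin (32 μg/mL) = 32 μg/mL — Intermediate
Cefuroxime (0.5 μg/mL) = 0.5 μg/mL ⇒ Intermediate
Cefepime (4 μg/mL) ≥ 4 μg/mL — resistant
Nafcillin 256 μg/mL: ≥ 2 μg/mL → R
Penicillin: 1 μg/mL is ≥ 0.5 μg/mL ⇒ R

S, S, I, I, I, R, R, R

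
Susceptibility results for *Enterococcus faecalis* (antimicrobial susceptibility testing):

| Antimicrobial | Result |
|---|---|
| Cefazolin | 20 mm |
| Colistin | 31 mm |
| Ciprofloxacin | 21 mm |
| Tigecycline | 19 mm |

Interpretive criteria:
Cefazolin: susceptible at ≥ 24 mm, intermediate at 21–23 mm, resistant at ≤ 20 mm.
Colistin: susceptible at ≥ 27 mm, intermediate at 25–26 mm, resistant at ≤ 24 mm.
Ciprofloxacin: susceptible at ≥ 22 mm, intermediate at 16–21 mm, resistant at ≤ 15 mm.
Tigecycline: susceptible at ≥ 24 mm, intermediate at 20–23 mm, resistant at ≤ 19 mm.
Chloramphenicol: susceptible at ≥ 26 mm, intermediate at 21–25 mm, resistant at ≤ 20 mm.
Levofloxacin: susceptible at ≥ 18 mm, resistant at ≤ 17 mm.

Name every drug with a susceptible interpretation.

Cefazolin: 20 mm is ≤ 20 mm — Resistant
Colistin: 31 mm is ≥ 27 mm ⇒ susceptible
Ciprofloxacin 21 mm: in 16–21 mm → I
Tigecycline 19 mm: ≤ 19 mm → R

colistin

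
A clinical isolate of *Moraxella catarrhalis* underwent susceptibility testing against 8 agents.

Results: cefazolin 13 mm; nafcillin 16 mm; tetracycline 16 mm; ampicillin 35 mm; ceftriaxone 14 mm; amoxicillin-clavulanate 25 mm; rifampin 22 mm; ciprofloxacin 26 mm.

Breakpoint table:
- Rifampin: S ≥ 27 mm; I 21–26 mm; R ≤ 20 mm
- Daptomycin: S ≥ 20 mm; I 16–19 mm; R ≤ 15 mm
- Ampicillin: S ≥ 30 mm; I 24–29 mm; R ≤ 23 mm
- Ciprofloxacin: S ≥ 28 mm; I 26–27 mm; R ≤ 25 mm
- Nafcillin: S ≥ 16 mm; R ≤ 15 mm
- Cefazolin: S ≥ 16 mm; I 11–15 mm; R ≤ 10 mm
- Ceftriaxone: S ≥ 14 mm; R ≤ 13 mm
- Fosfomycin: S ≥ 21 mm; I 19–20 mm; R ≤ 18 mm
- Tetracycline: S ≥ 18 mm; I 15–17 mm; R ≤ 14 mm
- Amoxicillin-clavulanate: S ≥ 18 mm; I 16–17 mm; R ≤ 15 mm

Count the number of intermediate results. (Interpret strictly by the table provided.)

Cefazolin (13 mm) in 11–15 mm → Intermediate
Nafcillin 16 mm: ≥ 16 mm → Susceptible
Tetracycline 16 mm: in 15–17 mm ⇒ I
Ampicillin 35 mm: ≥ 30 mm — Susceptible
Ceftriaxone 14 mm: ≥ 14 mm → Susceptible
Amoxicillin-clavulanate: 25 mm is ≥ 18 mm ⇒ S
Rifampin: 22 mm is in 21–26 mm ⇒ intermediate
Ciprofloxacin: 26 mm is in 26–27 mm → Intermediate
Intermediate: 4

4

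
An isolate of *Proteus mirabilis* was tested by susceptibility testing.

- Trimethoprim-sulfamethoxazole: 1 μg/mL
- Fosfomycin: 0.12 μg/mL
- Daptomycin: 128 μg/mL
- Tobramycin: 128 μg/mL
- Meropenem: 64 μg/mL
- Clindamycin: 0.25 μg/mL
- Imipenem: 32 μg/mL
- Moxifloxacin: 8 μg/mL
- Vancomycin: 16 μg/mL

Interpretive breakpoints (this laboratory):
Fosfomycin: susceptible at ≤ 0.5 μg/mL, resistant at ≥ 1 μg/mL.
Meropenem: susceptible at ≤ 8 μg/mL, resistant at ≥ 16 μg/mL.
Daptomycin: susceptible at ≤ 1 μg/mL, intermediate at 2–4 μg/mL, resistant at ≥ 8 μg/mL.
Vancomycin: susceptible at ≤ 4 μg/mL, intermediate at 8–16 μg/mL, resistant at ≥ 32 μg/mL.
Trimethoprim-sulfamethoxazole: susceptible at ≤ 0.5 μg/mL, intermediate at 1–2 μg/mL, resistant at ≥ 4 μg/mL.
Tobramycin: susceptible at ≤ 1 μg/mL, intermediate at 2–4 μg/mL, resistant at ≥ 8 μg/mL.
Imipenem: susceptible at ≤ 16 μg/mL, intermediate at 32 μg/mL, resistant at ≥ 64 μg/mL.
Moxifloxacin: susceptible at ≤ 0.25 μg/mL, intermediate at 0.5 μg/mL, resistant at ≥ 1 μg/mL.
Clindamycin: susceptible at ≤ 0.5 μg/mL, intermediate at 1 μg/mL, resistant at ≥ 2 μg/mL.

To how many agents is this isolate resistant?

4

Trimethoprim-sulfamethoxazole (1 μg/mL) in 1–2 μg/mL → intermediate
Fosfomycin (0.12 μg/mL) ≤ 0.5 μg/mL ⇒ susceptible
Daptomycin (128 μg/mL) ≥ 8 μg/mL ⇒ R
Tobramycin (128 μg/mL) ≥ 8 μg/mL ⇒ R
Meropenem 64 μg/mL: ≥ 16 μg/mL → resistant
Clindamycin (0.25 μg/mL) ≤ 0.5 μg/mL — susceptible
Imipenem (32 μg/mL) = 32 μg/mL → intermediate
Moxifloxacin: 8 μg/mL is ≥ 1 μg/mL ⇒ R
Vancomycin: 16 μg/mL is in 8–16 μg/mL — I
Resistant: 4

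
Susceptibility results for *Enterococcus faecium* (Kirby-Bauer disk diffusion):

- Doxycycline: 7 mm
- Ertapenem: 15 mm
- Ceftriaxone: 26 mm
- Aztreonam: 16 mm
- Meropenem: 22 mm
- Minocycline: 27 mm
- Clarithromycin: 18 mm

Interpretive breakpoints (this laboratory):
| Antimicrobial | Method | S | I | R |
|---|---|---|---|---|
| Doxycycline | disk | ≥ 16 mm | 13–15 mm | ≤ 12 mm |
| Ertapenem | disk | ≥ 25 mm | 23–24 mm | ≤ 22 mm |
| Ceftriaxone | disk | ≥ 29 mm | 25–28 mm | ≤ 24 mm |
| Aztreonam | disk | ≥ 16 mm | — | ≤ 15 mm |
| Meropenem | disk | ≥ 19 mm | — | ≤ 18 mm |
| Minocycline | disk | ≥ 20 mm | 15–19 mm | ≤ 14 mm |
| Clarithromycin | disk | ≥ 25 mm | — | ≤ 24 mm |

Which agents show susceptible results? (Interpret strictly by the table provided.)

Doxycycline: 7 mm is ≤ 12 mm → R
Ertapenem (15 mm) ≤ 22 mm ⇒ Resistant
Ceftriaxone 26 mm: in 25–28 mm — I
Aztreonam 16 mm: ≥ 16 mm ⇒ Susceptible
Meropenem: 22 mm is ≥ 19 mm → susceptible
Minocycline (27 mm) ≥ 20 mm → Susceptible
Clarithromycin (18 mm) ≤ 24 mm → resistant

aztreonam, meropenem, minocycline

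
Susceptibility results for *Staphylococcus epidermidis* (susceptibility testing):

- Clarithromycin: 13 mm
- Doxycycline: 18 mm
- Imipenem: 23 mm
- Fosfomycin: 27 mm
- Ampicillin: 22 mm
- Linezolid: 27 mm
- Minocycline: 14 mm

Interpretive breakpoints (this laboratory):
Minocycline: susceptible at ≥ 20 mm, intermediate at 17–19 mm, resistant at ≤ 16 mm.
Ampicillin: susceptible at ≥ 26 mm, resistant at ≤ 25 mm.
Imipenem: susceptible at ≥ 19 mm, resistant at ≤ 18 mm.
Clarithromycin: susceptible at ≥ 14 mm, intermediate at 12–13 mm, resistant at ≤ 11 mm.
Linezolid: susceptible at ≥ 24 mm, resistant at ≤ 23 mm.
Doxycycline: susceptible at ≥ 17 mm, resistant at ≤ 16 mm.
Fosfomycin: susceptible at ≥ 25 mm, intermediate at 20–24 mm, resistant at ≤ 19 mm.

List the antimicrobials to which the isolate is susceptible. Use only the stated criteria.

Clarithromycin (13 mm) in 12–13 mm → Intermediate
Doxycycline 18 mm: ≥ 17 mm — Susceptible
Imipenem: 23 mm is ≥ 19 mm → S
Fosfomycin 27 mm: ≥ 25 mm ⇒ S
Ampicillin 22 mm: ≤ 25 mm ⇒ Resistant
Linezolid (27 mm) ≥ 24 mm → S
Minocycline (14 mm) ≤ 16 mm ⇒ resistant

doxycycline, imipenem, fosfomycin, linezolid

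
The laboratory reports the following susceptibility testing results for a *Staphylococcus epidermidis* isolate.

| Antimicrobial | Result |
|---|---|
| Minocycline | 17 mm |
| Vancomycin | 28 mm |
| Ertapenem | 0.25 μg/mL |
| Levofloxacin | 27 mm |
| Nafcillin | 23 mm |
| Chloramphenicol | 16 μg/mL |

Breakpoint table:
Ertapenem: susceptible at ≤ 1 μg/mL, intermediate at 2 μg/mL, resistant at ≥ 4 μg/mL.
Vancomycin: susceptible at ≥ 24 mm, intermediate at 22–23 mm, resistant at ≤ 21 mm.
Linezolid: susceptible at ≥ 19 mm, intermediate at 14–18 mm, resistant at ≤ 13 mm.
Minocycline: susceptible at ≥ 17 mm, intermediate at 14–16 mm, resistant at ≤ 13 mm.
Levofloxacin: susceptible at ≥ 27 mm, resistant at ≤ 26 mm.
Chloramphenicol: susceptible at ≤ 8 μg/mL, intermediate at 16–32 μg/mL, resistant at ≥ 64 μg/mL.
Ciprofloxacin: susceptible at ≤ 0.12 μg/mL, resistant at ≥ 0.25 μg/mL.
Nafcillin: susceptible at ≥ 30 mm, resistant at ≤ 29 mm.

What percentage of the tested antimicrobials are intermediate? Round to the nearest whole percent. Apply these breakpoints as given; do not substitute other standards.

Minocycline (17 mm) ≥ 17 mm ⇒ S
Vancomycin 28 mm: ≥ 24 mm ⇒ Susceptible
Ertapenem: 0.25 μg/mL is ≤ 1 μg/mL ⇒ susceptible
Levofloxacin 27 mm: ≥ 27 mm — Susceptible
Nafcillin (23 mm) ≤ 29 mm → Resistant
Chloramphenicol 16 μg/mL: in 16–32 μg/mL ⇒ Intermediate
Intermediate: 1/6

17%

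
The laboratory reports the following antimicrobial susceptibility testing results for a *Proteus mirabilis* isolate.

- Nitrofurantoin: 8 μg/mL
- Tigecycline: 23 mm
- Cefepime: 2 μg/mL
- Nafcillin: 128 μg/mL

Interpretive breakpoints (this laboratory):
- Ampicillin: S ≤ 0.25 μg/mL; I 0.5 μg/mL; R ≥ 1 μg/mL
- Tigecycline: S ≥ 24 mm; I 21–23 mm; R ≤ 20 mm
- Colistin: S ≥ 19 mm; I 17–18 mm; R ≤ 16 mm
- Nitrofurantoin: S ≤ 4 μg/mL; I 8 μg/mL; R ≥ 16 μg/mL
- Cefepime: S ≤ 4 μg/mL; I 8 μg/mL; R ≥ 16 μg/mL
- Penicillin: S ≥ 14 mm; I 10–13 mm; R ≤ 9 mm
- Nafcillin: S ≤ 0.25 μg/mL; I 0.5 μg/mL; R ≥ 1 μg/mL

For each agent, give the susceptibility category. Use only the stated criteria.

I, I, S, R

Nitrofurantoin 8 μg/mL: = 8 μg/mL ⇒ I
Tigecycline: 23 mm is in 21–23 mm — Intermediate
Cefepime (2 μg/mL) ≤ 4 μg/mL ⇒ S
Nafcillin 128 μg/mL: ≥ 1 μg/mL ⇒ resistant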